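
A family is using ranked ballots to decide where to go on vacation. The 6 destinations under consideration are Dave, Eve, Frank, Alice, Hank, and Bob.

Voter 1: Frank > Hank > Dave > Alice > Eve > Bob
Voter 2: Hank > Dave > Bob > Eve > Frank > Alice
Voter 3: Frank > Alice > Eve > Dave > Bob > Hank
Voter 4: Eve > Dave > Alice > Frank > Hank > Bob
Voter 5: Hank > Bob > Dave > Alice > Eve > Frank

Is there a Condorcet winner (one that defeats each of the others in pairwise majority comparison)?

No

Head-to-head results (5 voters total):
Dave vs Eve: Dave wins 3–2.
Dave vs Frank: Dave wins 3–2.
Dave vs Alice: Dave wins 4–1.
Dave vs Hank: Hank wins 3–2.
Dave vs Bob: Dave wins 4–1.
Eve vs Frank: Eve wins 3–2.
Eve vs Alice: Alice wins 3–2.
Eve vs Hank: Hank wins 3–2.
Eve vs Bob: Eve wins 3–2.
Frank vs Alice: Frank wins 3–2.
Frank vs Hank: Frank wins 3–2.
Frank vs Bob: Frank wins 3–2.
Alice vs Hank: Hank wins 3–2.
Alice vs Bob: Alice wins 3–2.
Hank vs Bob: Hank wins 4–1.
No candidate beats all others: Dave beats Frank beats Hank beats Dave, a majority cycle.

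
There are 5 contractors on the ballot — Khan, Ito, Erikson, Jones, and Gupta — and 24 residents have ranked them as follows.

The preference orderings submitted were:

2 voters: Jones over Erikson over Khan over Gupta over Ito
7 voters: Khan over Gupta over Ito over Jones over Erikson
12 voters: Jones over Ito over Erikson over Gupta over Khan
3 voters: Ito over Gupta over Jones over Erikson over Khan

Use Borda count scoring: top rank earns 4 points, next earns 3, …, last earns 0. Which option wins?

Borda scores:
  Khan: 2·2 + 7·4 + 12·0 + 3·0 = 32
  Ito: 2·0 + 7·2 + 12·3 + 3·4 = 62
  Erikson: 2·3 + 7·0 + 12·2 + 3·1 = 33
  Jones: 2·4 + 7·1 + 12·4 + 3·2 = 69
  Gupta: 2·1 + 7·3 + 12·1 + 3·3 = 44
Jones has the highest total.

Jones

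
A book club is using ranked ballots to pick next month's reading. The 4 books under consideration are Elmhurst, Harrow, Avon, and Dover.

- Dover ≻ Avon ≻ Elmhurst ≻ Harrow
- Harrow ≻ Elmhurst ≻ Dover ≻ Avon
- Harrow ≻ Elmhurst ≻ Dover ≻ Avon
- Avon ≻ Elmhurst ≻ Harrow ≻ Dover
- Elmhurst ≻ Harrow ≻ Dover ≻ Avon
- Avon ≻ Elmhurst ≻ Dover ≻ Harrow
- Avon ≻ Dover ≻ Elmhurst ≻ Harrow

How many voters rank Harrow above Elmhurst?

Ballots ranking Harrow above Elmhurst: 2.
Ballots ranking Elmhurst above Harrow: 5.
So 2 of 7 voters prefer Harrow to Elmhurst.

2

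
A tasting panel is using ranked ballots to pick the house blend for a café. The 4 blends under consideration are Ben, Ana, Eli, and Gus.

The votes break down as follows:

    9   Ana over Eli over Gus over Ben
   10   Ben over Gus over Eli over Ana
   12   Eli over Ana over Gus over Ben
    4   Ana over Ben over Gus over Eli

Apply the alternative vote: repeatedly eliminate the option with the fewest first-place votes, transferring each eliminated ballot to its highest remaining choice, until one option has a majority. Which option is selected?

Round 1: Ana 13, Eli 12, Ben 10, Gus 0. Gus has the fewest and is eliminated.
Round 2: Ana 13, Eli 12, Ben 10. Ben has the fewest and is eliminated.
Round 3: Eli 22, Ana 13. Eli has a majority.

Eli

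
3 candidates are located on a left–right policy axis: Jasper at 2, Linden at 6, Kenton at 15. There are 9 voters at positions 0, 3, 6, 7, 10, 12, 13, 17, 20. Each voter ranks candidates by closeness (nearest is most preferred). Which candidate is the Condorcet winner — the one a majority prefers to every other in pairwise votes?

With single-peaked preferences on a line, the Condorcet winner is the candidate closest to the median voter.
The median voter (position 10) is closest to Linden at 6.
Check: Linden vs Kenton — voters closer to Linden: 5 of 9.

Linden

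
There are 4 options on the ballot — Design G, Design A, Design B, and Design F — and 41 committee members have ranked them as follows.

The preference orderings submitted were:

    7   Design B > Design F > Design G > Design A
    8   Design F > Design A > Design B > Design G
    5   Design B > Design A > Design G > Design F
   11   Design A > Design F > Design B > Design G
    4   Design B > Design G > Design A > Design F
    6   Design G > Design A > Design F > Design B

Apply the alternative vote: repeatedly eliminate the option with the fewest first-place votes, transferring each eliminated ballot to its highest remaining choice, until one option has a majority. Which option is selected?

Design A

Round 1: Design B 16, Design A 11, Design F 8, Design G 6. Design G has the fewest and is eliminated.
Round 2: Design A 17, Design B 16, Design F 8. Design F has the fewest and is eliminated.
Round 3: Design A 25, Design B 16. Design A has a majority.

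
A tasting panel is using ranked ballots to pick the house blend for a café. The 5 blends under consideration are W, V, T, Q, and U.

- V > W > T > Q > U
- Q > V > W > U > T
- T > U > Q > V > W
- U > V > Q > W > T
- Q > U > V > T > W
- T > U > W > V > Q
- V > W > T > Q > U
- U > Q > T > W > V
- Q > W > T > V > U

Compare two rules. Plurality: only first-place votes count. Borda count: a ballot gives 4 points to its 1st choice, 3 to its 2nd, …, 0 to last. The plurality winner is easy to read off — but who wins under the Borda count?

Q

Plurality first-place counts: W 0, V 2, T 2, Q 3, U 2 → Q.
Borda totals: W 15, V 19, T 17, Q 21, U 18 → Q.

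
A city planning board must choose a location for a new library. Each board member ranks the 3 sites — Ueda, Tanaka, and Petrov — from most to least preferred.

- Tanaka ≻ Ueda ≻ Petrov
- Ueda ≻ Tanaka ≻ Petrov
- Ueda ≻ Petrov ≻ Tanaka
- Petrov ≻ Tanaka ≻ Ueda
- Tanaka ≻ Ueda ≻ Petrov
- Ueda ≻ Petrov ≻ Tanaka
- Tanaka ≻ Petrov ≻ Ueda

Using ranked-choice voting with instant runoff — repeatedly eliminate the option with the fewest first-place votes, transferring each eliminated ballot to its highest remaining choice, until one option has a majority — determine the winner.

Round 1: Ueda 3, Tanaka 3, Petrov 1. Petrov has the fewest and is eliminated.
Round 2: Tanaka 4, Ueda 3. Tanaka has a majority.

Tanaka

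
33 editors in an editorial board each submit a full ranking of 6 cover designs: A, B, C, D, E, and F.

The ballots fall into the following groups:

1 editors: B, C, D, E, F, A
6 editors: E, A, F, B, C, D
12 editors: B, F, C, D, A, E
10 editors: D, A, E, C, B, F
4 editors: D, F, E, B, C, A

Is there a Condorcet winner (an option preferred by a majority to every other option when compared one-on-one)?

Head-to-head results (33 voters total):
A vs B: B wins 17–16.
A vs C: C wins 17–16.
A vs D: D wins 27–6.
A vs E: A wins 22–11.
A vs F: F wins 17–16.
B vs C: B wins 23–10.
B vs D: B wins 19–14.
B vs E: E wins 20–13.
B vs F: B wins 23–10.
C vs D: C wins 19–14.
C vs E: E wins 20–13.
C vs F: F wins 22–11.
D vs E: D wins 27–6.
D vs F: F wins 18–15.
E vs F: E wins 17–16.
No candidate beats all others: A beats E beats B beats A, a majority cycle.

No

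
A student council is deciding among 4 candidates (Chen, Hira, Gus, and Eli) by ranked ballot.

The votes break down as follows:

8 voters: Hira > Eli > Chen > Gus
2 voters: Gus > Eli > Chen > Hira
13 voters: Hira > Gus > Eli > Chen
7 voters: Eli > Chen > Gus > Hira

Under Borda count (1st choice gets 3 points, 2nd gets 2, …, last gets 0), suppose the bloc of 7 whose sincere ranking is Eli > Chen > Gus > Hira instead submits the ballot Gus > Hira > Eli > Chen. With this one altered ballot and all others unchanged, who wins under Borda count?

Borda totals with the altered ballot: Chen 10, Hira 77, Gus 53, Eli 40.
The winner is unchanged: still Hira.

Hira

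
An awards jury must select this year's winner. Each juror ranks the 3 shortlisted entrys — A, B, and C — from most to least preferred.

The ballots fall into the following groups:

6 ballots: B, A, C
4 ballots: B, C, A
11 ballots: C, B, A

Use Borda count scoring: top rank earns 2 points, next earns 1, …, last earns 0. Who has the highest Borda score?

B

Borda scores:
  A: 6·1 + 4·0 + 11·0 = 6
  B: 6·2 + 4·2 + 11·1 = 31
  C: 6·0 + 4·1 + 11·2 = 26
B has the highest total.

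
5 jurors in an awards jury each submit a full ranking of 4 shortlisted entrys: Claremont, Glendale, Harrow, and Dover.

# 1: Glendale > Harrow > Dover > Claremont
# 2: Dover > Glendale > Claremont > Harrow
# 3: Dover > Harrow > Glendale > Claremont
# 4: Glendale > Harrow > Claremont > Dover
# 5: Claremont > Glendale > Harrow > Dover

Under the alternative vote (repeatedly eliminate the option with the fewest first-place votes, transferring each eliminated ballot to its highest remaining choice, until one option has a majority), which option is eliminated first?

Harrow

Round 1: Glendale 2, Dover 2, Claremont 1, Harrow 0. Harrow has the fewest and is eliminated.
Round 2: Glendale 2, Dover 2, Claremont 1. Claremont has the fewest and is eliminated.
Round 3: Glendale 3, Dover 2. Glendale has a majority.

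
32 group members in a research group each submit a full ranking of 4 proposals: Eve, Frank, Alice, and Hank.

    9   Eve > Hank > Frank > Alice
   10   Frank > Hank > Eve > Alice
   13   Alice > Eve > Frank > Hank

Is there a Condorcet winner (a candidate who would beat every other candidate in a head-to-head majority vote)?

Yes

Head-to-head results (32 voters total):
Eve vs Frank: Eve wins 22–10.
Eve vs Alice: Eve wins 19–13.
Eve vs Hank: Eve wins 22–10.
Frank vs Alice: Frank wins 19–13.
Frank vs Hank: Frank wins 23–9.
Alice vs Hank: Hank wins 19–13.
Eve beats each rival — Frank (22–10), Alice (19–13), Hank (22–10) — so Eve is the Condorcet winner.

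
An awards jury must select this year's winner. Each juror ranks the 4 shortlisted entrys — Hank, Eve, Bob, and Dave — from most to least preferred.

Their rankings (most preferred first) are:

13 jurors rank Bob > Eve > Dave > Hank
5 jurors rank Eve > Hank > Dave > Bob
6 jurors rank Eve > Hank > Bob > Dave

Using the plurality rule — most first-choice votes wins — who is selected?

First-place vote totals:
  Hank: 0
  Eve: 11
  Bob: 13
  Dave: 0
Bob has the most first-place votes.

Bob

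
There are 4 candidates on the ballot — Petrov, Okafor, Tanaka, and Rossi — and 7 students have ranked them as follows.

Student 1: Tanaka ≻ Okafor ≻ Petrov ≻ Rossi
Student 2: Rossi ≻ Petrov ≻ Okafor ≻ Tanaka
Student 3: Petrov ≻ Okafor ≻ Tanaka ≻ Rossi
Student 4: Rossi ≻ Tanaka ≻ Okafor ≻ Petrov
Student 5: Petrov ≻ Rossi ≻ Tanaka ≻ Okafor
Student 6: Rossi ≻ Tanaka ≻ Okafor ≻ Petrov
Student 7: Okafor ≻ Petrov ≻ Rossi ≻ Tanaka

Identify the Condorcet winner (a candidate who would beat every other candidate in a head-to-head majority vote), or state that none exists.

Head-to-head results (7 voters total):
Petrov vs Okafor: Okafor wins 4–3.
Petrov vs Tanaka: Petrov wins 4–3.
Petrov vs Rossi: Petrov wins 4–3.
Okafor vs Tanaka: Tanaka wins 4–3.
Okafor vs Rossi: Rossi wins 4–3.
Tanaka vs Rossi: Rossi wins 5–2.
No candidate beats all others: Petrov beats Tanaka beats Okafor beats Petrov, a majority cycle.

There is no Condorcet winner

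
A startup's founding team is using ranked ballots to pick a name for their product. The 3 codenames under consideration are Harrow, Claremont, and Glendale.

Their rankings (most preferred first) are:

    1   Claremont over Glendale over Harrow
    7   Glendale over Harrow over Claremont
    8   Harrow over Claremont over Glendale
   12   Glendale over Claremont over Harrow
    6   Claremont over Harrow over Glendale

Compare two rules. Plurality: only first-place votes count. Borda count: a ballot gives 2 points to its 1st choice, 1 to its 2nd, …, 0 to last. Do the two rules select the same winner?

Plurality first-place counts: Harrow 8, Claremont 7, Glendale 19 → Glendale.
Borda totals: Harrow 29, Claremont 34, Glendale 39 → Glendale.
The two rules agree on Glendale.

Yes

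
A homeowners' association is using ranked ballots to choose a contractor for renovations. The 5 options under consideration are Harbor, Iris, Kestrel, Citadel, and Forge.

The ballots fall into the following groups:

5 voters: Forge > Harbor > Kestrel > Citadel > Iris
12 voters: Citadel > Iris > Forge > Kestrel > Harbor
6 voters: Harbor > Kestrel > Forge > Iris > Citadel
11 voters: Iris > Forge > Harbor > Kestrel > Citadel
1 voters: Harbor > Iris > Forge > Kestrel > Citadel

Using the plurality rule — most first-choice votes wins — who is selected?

Citadel

First-place vote totals:
  Harbor: 7
  Iris: 11
  Kestrel: 0
  Citadel: 12
  Forge: 5
Citadel has the most first-place votes.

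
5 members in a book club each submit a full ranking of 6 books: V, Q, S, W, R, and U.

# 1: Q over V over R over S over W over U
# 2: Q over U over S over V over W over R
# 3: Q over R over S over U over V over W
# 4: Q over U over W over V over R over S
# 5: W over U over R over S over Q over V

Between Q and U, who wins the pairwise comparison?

Q

Ballots ranking Q above U: 4.
Ballots ranking U above Q: 1.
Q wins the head-to-head, 4–1.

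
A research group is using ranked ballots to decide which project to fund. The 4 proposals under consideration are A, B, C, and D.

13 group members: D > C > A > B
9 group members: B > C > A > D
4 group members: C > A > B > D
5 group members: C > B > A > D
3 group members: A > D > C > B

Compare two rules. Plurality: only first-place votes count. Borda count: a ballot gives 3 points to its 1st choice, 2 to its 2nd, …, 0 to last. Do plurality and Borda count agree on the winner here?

No

Plurality first-place counts: A 3, B 9, C 9, D 13 → D.
Borda totals: A 44, B 41, C 74, D 45 → C.
The two rules disagree: plurality picks D, Borda picks C.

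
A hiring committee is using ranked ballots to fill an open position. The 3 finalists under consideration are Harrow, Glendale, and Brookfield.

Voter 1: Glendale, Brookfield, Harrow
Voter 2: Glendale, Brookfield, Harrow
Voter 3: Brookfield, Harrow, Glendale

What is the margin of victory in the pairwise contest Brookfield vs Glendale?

1

Ballots ranking Brookfield above Glendale: 1.
Ballots ranking Glendale above Brookfield: 2.
Glendale wins 2–1, a margin of 1.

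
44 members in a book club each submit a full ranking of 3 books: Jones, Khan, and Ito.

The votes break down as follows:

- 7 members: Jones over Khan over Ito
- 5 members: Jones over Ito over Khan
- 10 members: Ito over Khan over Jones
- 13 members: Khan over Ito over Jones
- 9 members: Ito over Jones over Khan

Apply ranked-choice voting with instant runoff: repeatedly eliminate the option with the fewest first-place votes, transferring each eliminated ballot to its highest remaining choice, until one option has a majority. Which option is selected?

Round 1: Ito 19, Khan 13, Jones 12. Jones has the fewest and is eliminated.
Round 2: Ito 24, Khan 20. Ito has a majority.

Ito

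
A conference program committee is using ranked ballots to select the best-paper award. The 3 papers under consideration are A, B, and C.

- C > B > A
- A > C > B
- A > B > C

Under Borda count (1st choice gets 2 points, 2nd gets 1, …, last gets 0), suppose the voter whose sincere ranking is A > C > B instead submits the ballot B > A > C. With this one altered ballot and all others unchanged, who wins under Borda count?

Borda totals with the altered ballot: A 3, B 4, C 2.
The switch changes the winner from A to B.

B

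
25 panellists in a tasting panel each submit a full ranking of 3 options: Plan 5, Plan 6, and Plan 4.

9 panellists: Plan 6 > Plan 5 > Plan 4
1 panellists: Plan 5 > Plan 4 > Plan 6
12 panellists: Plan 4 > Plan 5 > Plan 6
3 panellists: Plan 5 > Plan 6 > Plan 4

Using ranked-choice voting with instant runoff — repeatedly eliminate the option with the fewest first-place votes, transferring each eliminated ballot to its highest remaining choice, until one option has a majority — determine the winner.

Round 1: Plan 4 12, Plan 6 9, Plan 5 4. Plan 5 has the fewest and is eliminated.
Round 2: Plan 4 13, Plan 6 12. Plan 4 has a majority.

Plan 4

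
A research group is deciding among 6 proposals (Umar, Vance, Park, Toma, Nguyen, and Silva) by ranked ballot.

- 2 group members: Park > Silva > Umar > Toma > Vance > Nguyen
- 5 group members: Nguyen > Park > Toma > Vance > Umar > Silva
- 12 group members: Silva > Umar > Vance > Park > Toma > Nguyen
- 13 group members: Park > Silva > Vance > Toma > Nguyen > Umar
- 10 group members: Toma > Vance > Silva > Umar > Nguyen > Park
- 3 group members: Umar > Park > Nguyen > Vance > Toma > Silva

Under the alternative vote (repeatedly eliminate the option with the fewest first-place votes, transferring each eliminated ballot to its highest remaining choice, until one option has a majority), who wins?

Round 1: Park 15, Silva 12, Toma 10, Nguyen 5, Umar 3, Vance 0. Vance has the fewest and is eliminated.
Round 2: Park 15, Silva 12, Toma 10, Nguyen 5, Umar 3. Umar has the fewest and is eliminated.
Round 3: Park 18, Silva 12, Toma 10, Nguyen 5. Nguyen has the fewest and is eliminated.
Round 4: Park 23, Silva 12, Toma 10. Park has a majority.

Park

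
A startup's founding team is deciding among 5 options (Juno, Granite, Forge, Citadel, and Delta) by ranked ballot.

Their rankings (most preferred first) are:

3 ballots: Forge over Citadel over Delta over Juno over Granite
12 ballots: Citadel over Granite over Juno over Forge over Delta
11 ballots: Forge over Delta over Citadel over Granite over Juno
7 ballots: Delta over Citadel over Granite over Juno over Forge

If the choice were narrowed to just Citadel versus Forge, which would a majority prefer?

Citadel

Ballots ranking Citadel above Forge: 12+7 = 19.
Ballots ranking Forge above Citadel: 3+11 = 14.
Citadel wins the head-to-head, 19–14.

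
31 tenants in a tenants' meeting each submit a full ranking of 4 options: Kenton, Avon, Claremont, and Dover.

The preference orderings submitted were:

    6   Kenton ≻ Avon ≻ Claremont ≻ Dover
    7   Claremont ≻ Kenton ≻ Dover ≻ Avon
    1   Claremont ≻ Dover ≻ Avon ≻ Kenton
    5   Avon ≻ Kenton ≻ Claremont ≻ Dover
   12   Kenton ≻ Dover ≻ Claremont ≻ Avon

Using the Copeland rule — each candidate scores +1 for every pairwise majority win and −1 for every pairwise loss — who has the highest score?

Pairwise results:
  Kenton vs Avon: Kenton wins 25–6.
  Kenton vs Claremont: Kenton wins 23–8.
  Kenton vs Dover: Kenton wins 30–1.
  Avon vs Claremont: Claremont wins 20–11.
  Avon vs Dover: Dover wins 20–11.
  Claremont vs Dover: Claremont wins 19–12.
Copeland scores (wins − losses):
  Kenton: 3 − 0 = 3
  Avon: 0 − 3 = -3
  Claremont: 2 − 1 = 1
  Dover: 1 − 2 = -1
Kenton has the best Copeland score.

Kenton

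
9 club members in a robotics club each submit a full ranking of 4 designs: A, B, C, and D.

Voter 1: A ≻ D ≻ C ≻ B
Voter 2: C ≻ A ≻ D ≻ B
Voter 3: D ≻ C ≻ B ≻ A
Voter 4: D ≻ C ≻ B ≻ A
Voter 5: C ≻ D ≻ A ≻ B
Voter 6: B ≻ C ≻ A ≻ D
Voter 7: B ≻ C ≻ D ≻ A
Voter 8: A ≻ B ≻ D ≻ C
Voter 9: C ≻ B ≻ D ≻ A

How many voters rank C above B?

Ballots ranking C above B: 6.
Ballots ranking B above C: 3.
So 6 of 9 voters prefer C to B.

6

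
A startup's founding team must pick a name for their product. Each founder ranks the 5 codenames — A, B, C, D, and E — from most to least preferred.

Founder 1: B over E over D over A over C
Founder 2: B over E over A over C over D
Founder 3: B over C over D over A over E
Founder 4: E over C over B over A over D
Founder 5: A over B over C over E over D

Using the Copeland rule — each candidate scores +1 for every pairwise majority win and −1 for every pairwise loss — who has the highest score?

Pairwise results:
  A vs B: B wins 4–1.
  A vs C: A wins 3–2.
  A vs D: A wins 3–2.
  A vs E: E wins 3–2.
  B vs C: B wins 4–1.
  B vs D: B wins 5–0.
  B vs E: B wins 4–1.
  C vs D: C wins 4–1.
  C vs E: E wins 3–2.
  D vs E: E wins 4–1.
Copeland scores (wins − losses):
  A: 2 − 2 = 0
  B: 4 − 0 = 4
  C: 1 − 3 = -2
  D: 0 − 4 = -4
  E: 3 − 1 = 2
B has the best Copeland score.

B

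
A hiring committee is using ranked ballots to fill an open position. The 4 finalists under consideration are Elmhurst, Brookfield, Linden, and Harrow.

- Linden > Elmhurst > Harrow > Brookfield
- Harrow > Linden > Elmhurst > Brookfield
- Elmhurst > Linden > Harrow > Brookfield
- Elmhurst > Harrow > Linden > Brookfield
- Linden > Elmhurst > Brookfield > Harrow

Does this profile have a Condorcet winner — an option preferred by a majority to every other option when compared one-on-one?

Head-to-head results (5 voters total):
Elmhurst vs Brookfield: Elmhurst wins 5–0.
Elmhurst vs Linden: Linden wins 3–2.
Elmhurst vs Harrow: Elmhurst wins 4–1.
Brookfield vs Linden: Linden wins 5–0.
Brookfield vs Harrow: Harrow wins 4–1.
Linden vs Harrow: Linden wins 3–2.
Linden beats each rival — Elmhurst (3–2), Brookfield (5–0), Harrow (3–2) — so Linden is the Condorcet winner.

Yes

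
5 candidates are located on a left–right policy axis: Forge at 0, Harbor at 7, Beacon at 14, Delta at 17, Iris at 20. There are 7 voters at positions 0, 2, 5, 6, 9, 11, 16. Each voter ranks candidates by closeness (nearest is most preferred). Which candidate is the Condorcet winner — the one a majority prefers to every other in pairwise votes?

With single-peaked preferences on a line, the Condorcet winner is the candidate closest to the median voter.
The median voter (position 6) is closest to Harbor at 7.
Check: Harbor vs Iris — voters closer to Harbor: 6 of 7.

Harbor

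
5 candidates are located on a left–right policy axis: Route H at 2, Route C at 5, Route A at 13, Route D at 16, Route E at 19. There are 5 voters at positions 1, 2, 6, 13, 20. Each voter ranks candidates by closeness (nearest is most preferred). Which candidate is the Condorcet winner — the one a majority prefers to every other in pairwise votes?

Route C

With single-peaked preferences on a line, the Condorcet winner is the candidate closest to the median voter.
The median voter (position 6) is closest to Route C at 5.
Check: Route C vs Route D — voters closer to Route C: 3 of 5.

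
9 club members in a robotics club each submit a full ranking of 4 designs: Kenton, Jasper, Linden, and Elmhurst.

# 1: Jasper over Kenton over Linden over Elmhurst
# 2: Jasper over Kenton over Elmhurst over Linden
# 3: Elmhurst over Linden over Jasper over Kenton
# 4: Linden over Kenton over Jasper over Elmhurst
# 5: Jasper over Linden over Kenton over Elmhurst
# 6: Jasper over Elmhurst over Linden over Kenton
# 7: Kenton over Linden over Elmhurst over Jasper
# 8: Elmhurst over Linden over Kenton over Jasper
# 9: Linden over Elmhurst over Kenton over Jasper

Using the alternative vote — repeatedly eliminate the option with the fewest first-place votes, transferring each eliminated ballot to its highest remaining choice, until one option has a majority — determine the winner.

Round 1: Jasper 4, Linden 2, Elmhurst 2, Kenton 1. Kenton has the fewest and is eliminated.
Round 2: Jasper 4, Linden 3, Elmhurst 2. Elmhurst has the fewest and is eliminated.
Round 3: Linden 5, Jasper 4. Linden has a majority.

Linden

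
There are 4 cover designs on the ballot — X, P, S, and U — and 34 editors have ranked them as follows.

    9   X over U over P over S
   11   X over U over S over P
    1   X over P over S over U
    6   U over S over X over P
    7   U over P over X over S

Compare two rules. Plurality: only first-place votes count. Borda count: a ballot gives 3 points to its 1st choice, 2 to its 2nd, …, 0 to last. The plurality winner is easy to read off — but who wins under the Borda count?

Plurality first-place counts: X 21, P 0, S 0, U 13 → X.
Borda totals: X 76, P 25, S 24, U 79 → U.

U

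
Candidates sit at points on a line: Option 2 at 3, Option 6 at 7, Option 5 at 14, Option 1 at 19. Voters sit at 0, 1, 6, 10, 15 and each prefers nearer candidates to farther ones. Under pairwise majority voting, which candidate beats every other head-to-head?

Option 6

With single-peaked preferences on a line, the Condorcet winner is the candidate closest to the median voter.
The median voter (position 6) is closest to Option 6 at 7.
Check: Option 6 vs Option 1 — voters closer to Option 6: 4 of 5.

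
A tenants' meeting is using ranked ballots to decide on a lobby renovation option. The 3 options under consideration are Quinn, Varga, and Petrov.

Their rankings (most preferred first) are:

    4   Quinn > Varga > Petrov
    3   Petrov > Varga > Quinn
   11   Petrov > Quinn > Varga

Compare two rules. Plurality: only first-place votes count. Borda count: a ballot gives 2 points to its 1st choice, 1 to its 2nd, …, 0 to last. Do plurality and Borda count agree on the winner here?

Yes

Plurality first-place counts: Quinn 4, Varga 0, Petrov 14 → Petrov.
Borda totals: Quinn 19, Varga 7, Petrov 28 → Petrov.
The two rules agree on Petrov.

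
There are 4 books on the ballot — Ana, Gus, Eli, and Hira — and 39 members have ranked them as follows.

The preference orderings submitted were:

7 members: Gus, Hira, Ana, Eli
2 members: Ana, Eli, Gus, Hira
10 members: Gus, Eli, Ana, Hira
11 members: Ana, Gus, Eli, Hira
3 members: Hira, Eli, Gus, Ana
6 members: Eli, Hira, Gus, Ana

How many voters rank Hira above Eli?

Ballots ranking Hira above Eli: 7+3 = 10.
Ballots ranking Eli above Hira: 2+10+11+6 = 29.
So 10 of 39 voters prefer Hira to Eli.

10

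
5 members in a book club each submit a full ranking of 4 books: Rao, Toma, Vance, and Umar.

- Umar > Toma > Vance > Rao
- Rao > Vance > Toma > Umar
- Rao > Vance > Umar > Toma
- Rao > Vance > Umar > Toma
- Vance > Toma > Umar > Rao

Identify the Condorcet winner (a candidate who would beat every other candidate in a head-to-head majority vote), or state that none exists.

Head-to-head results (5 voters total):
Rao vs Toma: Rao wins 3–2.
Rao vs Vance: Rao wins 3–2.
Rao vs Umar: Rao wins 3–2.
Toma vs Vance: Vance wins 4–1.
Toma vs Umar: Umar wins 3–2.
Vance vs Umar: Vance wins 4–1.
Rao beats each rival — Toma (3–2), Vance (3–2), Umar (3–2) — so Rao is the Condorcet winner.

Rao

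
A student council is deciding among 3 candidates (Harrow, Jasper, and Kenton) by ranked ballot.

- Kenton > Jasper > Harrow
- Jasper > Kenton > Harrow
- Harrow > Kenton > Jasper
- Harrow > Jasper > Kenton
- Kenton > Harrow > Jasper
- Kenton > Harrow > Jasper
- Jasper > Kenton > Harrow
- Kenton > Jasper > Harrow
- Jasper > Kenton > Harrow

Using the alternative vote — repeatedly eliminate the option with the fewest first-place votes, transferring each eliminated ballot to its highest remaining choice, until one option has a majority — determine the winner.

Round 1: Kenton 4, Jasper 3, Harrow 2. Harrow has the fewest and is eliminated.
Round 2: Kenton 5, Jasper 4. Kenton has a majority.

Kenton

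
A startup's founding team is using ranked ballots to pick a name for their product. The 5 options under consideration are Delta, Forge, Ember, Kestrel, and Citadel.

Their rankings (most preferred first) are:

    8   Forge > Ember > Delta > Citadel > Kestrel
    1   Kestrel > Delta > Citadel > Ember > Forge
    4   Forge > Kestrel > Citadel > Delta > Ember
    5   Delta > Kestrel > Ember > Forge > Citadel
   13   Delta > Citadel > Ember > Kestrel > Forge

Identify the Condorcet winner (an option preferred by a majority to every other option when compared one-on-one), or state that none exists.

Delta

Head-to-head results (31 voters total):
Delta vs Forge: Delta wins 19–12.
Delta vs Ember: Delta wins 23–8.
Delta vs Kestrel: Delta wins 26–5.
Delta vs Citadel: Delta wins 27–4.
Forge vs Ember: Ember wins 19–12.
Forge vs Kestrel: Kestrel wins 19–12.
Forge vs Citadel: Forge wins 17–14.
Ember vs Kestrel: Ember wins 21–10.
Ember vs Citadel: Citadel wins 18–13.
Kestrel vs Citadel: Citadel wins 21–10.
Delta beats each rival — Forge (19–12), Ember (23–8), Kestrel (26–5), Citadel (27–4) — so Delta is the Condorcet winner.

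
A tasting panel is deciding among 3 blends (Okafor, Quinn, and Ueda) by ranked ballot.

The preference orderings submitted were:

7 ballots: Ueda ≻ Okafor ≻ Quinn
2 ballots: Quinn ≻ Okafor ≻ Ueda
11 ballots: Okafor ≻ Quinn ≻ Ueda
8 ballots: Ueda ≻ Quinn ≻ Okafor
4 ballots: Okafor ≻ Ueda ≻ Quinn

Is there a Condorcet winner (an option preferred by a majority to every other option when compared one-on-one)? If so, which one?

Head-to-head results (32 voters total):
Okafor vs Quinn: Okafor wins 22–10.
Okafor vs Ueda: Okafor wins 17–15.
Quinn vs Ueda: Ueda wins 19–13.
Okafor beats each rival — Quinn (22–10), Ueda (17–15) — so Okafor is the Condorcet winner.

Okafor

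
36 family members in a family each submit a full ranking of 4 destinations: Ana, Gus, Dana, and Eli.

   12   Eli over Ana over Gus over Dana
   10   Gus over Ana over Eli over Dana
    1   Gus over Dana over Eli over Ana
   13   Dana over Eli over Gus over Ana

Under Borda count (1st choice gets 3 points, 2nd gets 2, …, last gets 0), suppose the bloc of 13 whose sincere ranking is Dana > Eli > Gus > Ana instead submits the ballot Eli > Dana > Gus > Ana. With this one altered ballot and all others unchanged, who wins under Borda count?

Eli

Borda totals with the altered ballot: Ana 44, Gus 58, Dana 28, Eli 86.
The winner is unchanged: still Eli.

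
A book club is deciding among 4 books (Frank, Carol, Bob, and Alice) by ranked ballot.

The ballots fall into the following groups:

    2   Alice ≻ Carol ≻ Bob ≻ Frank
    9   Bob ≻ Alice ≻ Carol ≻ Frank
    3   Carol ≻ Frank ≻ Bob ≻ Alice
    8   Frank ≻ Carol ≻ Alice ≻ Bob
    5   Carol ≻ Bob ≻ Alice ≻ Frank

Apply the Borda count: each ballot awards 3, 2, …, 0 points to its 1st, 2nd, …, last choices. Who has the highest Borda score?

Carol

Borda scores:
  Frank: 2·0 + 9·0 + 3·2 + 8·3 + 5·0 = 30
  Carol: 2·2 + 9·1 + 3·3 + 8·2 + 5·3 = 53
  Bob: 2·1 + 9·3 + 3·1 + 8·0 + 5·2 = 42
  Alice: 2·3 + 9·2 + 3·0 + 8·1 + 5·1 = 37
Carol has the highest total.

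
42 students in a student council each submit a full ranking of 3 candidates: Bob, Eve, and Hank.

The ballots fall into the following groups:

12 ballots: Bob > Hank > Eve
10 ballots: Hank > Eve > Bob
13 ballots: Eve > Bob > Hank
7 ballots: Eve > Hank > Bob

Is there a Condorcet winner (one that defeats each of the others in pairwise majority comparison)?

No

Head-to-head results (42 voters total):
Bob vs Eve: Eve wins 30–12.
Bob vs Hank: Bob wins 25–17.
Eve vs Hank: Hank wins 22–20.
No candidate beats all others: Bob beats Hank beats Eve beats Bob, a majority cycle.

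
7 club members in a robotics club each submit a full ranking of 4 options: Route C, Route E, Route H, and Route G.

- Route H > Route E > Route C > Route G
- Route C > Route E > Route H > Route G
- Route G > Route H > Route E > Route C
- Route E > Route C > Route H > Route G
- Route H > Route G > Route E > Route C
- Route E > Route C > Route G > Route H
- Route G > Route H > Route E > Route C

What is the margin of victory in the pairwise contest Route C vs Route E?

Ballots ranking Route C above Route E: 1.
Ballots ranking Route E above Route C: 6.
Route E wins 6–1, a margin of 5.

5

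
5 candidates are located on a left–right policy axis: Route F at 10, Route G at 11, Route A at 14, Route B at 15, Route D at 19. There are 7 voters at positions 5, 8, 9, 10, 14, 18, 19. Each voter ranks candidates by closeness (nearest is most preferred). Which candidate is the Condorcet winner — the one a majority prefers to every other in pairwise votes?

With single-peaked preferences on a line, the Condorcet winner is the candidate closest to the median voter.
The median voter (position 10) is closest to Route F at 10.
Check: Route F vs Route A — voters closer to Route F: 4 of 7.

Route F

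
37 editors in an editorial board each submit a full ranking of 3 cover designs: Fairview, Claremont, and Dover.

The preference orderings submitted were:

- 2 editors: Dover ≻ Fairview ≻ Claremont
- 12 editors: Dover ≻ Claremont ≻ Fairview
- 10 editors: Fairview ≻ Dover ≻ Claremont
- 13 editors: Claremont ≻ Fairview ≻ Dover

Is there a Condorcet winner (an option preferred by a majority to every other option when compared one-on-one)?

No

Head-to-head results (37 voters total):
Fairview vs Claremont: Claremont wins 25–12.
Fairview vs Dover: Fairview wins 23–14.
Claremont vs Dover: Dover wins 24–13.
No candidate beats all others: Fairview beats Dover beats Claremont beats Fairview, a majority cycle.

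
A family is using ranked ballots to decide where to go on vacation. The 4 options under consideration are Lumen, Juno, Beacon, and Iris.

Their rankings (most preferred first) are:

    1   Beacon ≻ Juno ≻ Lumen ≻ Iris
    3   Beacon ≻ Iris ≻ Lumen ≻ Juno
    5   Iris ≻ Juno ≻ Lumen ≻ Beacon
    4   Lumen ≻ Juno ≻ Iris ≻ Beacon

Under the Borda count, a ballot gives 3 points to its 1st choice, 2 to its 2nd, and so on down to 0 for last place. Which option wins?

Iris

Borda scores:
  Lumen: 1 + 3·1 + 5·1 + 4·3 = 21
  Juno: 2 + 3·0 + 5·2 + 4·2 = 20
  Beacon: 3 + 3·3 + 5·0 + 4·0 = 12
  Iris: 0 + 3·2 + 5·3 + 4·1 = 25
Iris has the highest total.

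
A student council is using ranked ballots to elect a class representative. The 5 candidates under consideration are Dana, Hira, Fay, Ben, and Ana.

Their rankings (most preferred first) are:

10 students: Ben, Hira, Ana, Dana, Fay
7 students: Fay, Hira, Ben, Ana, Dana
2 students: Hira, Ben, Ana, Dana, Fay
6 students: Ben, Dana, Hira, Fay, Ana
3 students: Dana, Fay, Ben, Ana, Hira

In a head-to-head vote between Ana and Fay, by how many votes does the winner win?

Ballots ranking Ana above Fay: 10+2 = 12.
Ballots ranking Fay above Ana: 7+6+3 = 16.
Fay wins 16–12, a margin of 4.

4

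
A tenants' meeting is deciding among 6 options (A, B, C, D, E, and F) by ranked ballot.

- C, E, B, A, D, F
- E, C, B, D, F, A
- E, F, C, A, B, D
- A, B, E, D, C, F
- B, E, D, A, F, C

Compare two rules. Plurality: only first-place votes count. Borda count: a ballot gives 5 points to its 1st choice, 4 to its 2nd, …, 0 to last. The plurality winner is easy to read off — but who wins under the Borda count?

E

Plurality first-place counts: A 1, B 1, C 1, D 0, E 2, F 0 → E.
Borda totals: A 11, B 16, C 13, D 8, E 21, F 6 → E.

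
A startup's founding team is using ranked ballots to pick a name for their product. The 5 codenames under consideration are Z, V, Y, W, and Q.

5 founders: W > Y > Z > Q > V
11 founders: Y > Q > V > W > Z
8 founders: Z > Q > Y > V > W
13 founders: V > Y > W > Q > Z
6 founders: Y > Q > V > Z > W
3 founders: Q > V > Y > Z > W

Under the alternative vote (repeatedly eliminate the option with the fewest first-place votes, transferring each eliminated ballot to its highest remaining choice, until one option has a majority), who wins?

Y

Round 1: Y 17, V 13, Z 8, W 5, Q 3. Q has the fewest and is eliminated.
Round 2: Y 17, V 16, Z 8, W 5. W has the fewest and is eliminated.
Round 3: Y 22, V 16, Z 8. Z has the fewest and is eliminated.
Round 4: Y 30, V 16. Y has a majority.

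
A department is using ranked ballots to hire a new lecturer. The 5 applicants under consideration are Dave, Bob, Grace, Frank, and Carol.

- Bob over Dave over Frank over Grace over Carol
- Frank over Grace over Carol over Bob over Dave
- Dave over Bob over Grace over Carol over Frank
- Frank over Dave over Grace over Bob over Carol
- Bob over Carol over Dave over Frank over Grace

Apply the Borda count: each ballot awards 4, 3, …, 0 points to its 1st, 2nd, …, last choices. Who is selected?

Borda scores:
  Dave: 3 + 0 + 4 + 3 + 2 = 12
  Bob: 4 + 1 + 3 + 1 + 4 = 13
  Grace: 1 + 3 + 2 + 2 + 0 = 8
  Frank: 2 + 4 + 0 + 4 + 1 = 11
  Carol: 0 + 2 + 1 + 0 + 3 = 6
Bob has the highest total.

Bob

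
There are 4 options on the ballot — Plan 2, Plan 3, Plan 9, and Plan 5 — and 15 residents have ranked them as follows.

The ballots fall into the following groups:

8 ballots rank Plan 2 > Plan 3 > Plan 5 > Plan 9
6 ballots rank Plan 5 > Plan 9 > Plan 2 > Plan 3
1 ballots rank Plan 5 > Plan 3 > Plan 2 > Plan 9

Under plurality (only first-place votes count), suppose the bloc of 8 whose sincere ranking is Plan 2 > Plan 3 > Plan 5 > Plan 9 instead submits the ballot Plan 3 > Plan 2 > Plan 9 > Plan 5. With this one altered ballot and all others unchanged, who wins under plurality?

First-place totals with the altered ballot: Plan 2 0, Plan 3 8, Plan 9 0, Plan 5 7.
The switch changes the winner from Plan 2 to Plan 3.

Plan 3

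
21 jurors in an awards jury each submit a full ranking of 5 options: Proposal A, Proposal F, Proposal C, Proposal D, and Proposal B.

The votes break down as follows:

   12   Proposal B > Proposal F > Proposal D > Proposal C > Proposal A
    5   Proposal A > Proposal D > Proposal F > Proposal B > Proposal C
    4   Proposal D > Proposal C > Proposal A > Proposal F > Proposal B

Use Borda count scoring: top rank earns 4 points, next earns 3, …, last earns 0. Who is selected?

Proposal D

Borda scores:
  Proposal A: 12·0 + 5·4 + 4·2 = 28
  Proposal F: 12·3 + 5·2 + 4·1 = 50
  Proposal C: 12·1 + 5·0 + 4·3 = 24
  Proposal D: 12·2 + 5·3 + 4·4 = 55
  Proposal B: 12·4 + 5·1 + 4·0 = 53
Proposal D has the highest total.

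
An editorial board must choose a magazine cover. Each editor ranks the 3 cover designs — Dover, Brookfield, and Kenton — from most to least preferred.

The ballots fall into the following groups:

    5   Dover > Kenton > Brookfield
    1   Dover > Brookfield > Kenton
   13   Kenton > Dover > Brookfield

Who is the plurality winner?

First-place vote totals:
  Dover: 6
  Brookfield: 0
  Kenton: 13
Kenton has the most first-place votes.

Kenton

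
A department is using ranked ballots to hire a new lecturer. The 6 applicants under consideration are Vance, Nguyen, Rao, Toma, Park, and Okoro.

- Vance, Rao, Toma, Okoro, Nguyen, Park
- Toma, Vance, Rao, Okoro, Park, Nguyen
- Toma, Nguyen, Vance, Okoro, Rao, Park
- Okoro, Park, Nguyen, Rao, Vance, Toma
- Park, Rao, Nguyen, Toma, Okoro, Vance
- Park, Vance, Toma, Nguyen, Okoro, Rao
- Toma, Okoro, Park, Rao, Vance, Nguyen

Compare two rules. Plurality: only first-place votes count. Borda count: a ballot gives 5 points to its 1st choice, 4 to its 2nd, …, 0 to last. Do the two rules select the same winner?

Yes

Plurality first-place counts: Vance 1, Nguyen 0, Rao 0, Toma 3, Park 2, Okoro 1 → Toma.
Borda totals: Vance 18, Nguyen 13, Rao 16, Toma 23, Park 18, Okoro 17 → Toma.
The two rules agree on Toma.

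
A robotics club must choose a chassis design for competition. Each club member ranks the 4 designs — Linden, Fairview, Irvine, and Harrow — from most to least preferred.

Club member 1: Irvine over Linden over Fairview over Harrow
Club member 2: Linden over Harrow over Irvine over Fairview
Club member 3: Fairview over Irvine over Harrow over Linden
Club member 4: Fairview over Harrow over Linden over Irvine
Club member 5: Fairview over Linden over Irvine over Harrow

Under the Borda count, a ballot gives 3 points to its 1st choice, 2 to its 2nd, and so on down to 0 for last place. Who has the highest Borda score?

Fairview

Borda scores:
  Linden: 2 + 3 + 0 + 1 + 2 = 8
  Fairview: 1 + 0 + 3 + 3 + 3 = 10
  Irvine: 3 + 1 + 2 + 0 + 1 = 7
  Harrow: 0 + 2 + 1 + 2 + 0 = 5
Fairview has the highest total.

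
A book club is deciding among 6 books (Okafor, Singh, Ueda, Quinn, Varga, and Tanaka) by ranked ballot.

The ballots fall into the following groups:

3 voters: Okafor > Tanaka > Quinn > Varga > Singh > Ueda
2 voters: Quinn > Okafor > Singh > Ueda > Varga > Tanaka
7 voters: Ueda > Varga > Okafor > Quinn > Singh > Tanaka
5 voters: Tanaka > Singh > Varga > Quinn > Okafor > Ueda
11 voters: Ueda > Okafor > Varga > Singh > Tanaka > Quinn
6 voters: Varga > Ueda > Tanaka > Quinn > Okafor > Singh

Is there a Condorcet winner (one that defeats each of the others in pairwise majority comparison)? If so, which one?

Head-to-head results (34 voters total):
Okafor vs Singh: Okafor wins 29–5.
Okafor vs Ueda: Ueda wins 24–10.
Okafor vs Quinn: Okafor wins 21–13.
Okafor vs Varga: Varga wins 18–16.
Okafor vs Tanaka: Okafor wins 23–11.
Singh vs Ueda: Ueda wins 24–10.
Singh vs Quinn: Quinn wins 18–16.
Singh vs Varga: Varga wins 27–7.
Singh vs Tanaka: Singh wins 20–14.
Ueda vs Quinn: Ueda wins 24–10.
Ueda vs Varga: Ueda wins 20–14.
Ueda vs Tanaka: Ueda wins 26–8.
Quinn vs Varga: Varga wins 29–5.
Quinn vs Tanaka: Tanaka wins 25–9.
Varga vs Tanaka: Varga wins 26–8.
Ueda beats each rival — Okafor (24–10), Singh (24–10), Quinn (24–10), Varga (20–14), Tanaka (26–8) — so Ueda is the Condorcet winner.

Ueda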